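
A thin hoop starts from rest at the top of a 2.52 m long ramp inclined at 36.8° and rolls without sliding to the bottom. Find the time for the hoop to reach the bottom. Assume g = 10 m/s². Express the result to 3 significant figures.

Here I = MR², so the shape factor k = I/(MR²) = 1.
Newton's second law down the slope: Mg sinθ − f = Ma. The torque equation fR = Iα (with α = a/R) gives f = kMa.
Hence a = g sinθ/(1+k) = 10×sin36.8°/2 = 2.995 m/s².
Starting from rest, L = ½at², so t = √(2L/a) = √(2×2.52/2.995) ≈ 1.30 s.

t ≈ 1.30 s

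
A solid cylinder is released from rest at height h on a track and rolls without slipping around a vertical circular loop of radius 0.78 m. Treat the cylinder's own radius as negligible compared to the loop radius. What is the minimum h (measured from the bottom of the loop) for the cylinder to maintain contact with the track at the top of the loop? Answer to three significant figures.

With I = (1/2)MR², the ratio k = I/(MR²) is 0.5.
At the top of the loop, the minimum-contact condition is Mg = Mv_top²/r, so v_top² = gr.
With ω = v/R, the kinetic energy at speed v is ½(1+k)Mv² = (3/4)Mv².
Energy conservation from release (height h) to the top (height 2r): Mgh = Mg(2r) + (3/4)M·gr.
Thus h_min = 2r + (1+k)r/2 = r(2 + 1.5/2) = 0.78 × 2.75 ≈ 2.15 m.

h_min ≈ 2.15 m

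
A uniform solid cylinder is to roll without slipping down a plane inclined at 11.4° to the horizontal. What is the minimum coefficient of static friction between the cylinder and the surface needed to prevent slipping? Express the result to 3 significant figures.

Here I = (1/2)MR², so the shape factor k = I/(MR²) = 0.5.
Newton's second law down the slope: Mg sinθ − f = Ma. The torque equation fR = Iα (with α = a/R) gives f = kMa.
These give a = g sinθ/(1+k) and the required friction f = kMg sinθ/(1+k).
The normal force is N = Mg cosθ, so μ_min = f/N = k tanθ/(1+k).
μ_min = 0.5 × tan11.4° / 1.5 ≈ 0.0672.

μ_min ≈ 0.0672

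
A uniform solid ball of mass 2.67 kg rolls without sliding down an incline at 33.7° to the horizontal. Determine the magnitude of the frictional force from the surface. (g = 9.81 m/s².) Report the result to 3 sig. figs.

f ≈ 4.15 N

For this body I = (2/5)MR², i.e. k = I/(MR²) = 0.4.
Translational: Mg sinθ − f = Ma. Rotational about the CM: fR = Iα = kMRa, so f = kMa.
Combining, a = g sinθ/(1+k) and f = kMa = kMg sinθ/(1+k).
f = 0.4 × 2.67 × 9.81 × sin33.7° / 1.4 ≈ 4.15 N.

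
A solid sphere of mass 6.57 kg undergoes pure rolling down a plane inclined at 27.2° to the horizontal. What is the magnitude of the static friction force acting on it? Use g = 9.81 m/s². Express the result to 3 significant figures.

f ≈ 8.42 N

Here I = (2/5)MR², so the shape factor k = I/(MR²) = 0.4.
Translational: Mg sinθ − f = Ma. Rotational about the CM: fR = Iα = kMRa, so f = kMa.
Combining, a = g sinθ/(1+k) and f = kMa = kMg sinθ/(1+k).
f = 0.4 × 6.57 × 9.81 × sin27.2° / 1.4 ≈ 8.42 N.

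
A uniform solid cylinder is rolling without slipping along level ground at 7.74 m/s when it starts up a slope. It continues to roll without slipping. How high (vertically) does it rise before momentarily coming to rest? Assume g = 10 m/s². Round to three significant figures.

h ≈ 4.49 m

Here I = (1/2)MR², so the shape factor k = I/(MR²) = 0.5.
Rolling without slipping gives ω = v/R, so the total kinetic energy is ½Mv² + ½Iω² = ½(1+k)Mv² = (3/4)Mv².
At the top the kinetic energy is zero, so (3/4)Mv₀² = Mgh.
Thus h = (1+k)v₀²/(2g) = 1.5 × 7.74² / (2 × 10) ≈ 4.49 m.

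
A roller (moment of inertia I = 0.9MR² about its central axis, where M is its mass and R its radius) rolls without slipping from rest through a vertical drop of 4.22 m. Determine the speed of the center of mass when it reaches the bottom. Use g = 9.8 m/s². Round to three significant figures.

The moment of inertia is 0.9MR², giving k ≡ I/(MR²) = 0.9.
Rolling without slipping gives ω = v/R, so the total kinetic energy is ½Mv² + ½Iω² = ½(1+k)Mv² = (19/20)Mv².
Energy conservation: Mgh = (19/20)Mv², so v = √(2gh/(1+k)) = √(2 × 9.8 × 4.22 / 1.9) ≈ 6.60 m/s.

v ≈ 6.60 m/s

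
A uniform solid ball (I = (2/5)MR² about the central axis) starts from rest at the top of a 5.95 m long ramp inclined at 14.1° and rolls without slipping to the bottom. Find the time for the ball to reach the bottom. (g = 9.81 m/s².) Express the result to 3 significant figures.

For this body I = (2/5)MR², i.e. k = I/(MR²) = 0.4.
Translational: Mg sinθ − f = Ma. Rotational about the CM: fR = Iα = kMRa, so f = kMa.
Hence a = g sinθ/(1+k) = 9.81×sin14.1°/1.4 = 1.707 m/s².
With constant a from rest, t = √(2L/a) = √(2·5.95/1.707) ≈ 2.64 s.

t ≈ 2.64 s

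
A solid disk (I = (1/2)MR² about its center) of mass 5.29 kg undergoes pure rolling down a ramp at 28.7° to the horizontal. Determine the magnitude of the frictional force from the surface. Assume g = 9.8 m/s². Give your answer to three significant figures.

For this body I = (1/2)MR², i.e. k = I/(MR²) = 0.5.
Along the incline Mg sinθ − f = Ma, and torque about the center fR = Iα = kMR²(a/R) gives f = kMa.
Combining, a = g sinθ/(1+k) and f = kMa = kMg sinθ/(1+k).
f = 0.5 × 5.29 × 9.8 × sin28.7° / 1.5 ≈ 8.30 N.

f ≈ 8.30 N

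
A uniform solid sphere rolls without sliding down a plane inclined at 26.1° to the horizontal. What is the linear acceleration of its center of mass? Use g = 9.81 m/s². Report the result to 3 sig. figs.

For this body I = (2/5)MR², i.e. k = I/(MR²) = 0.4.
Along the incline Mg sinθ − f = Ma, and torque about the center fR = Iα = kMR²(a/R) gives f = kMa.
Eliminating f: Mg sinθ = (1+k)Ma, so a = g sinθ/(1+k) = 9.81 × sin26.1° / 1.4 ≈ 3.08 m/s².

a ≈ 3.08 m/s²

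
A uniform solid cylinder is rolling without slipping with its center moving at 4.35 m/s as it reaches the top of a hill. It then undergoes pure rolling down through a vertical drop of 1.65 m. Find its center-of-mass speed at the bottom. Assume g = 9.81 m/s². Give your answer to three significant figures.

For this body I = (1/2)MR², i.e. k = I/(MR²) = 0.5.
The rolling condition ω = v/R makes the rotational term ½I(v/R)² = ½kMv², so KE_total = ½(1+k)Mv² = (3/4)Mv².
Conserving energy between top and bottom: (3/4)Mv² = (3/4)Mv₀² + Mgh, hence v² = v₀² + 2gh/(1+k).
v = √(4.35² + 2×9.81×1.65/1.5) = √40.5 ≈ 6.36 m/s.

v ≈ 6.36 m/s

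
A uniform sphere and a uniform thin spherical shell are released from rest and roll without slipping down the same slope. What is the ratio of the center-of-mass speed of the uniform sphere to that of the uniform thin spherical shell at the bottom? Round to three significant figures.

Each satisfies Mgh = ½(1+k)Mv² with k = I/(MR²), so v ∝ 1/√(1+k).
For the uniform sphere k = 0.4; for the uniform thin spherical shell k = 2/3.
v₁/v₂ = √((1+k₂)/(1+k₁)) = √(1.667/1.4) ≈ 1.09.

v_ratio ≈ 1.09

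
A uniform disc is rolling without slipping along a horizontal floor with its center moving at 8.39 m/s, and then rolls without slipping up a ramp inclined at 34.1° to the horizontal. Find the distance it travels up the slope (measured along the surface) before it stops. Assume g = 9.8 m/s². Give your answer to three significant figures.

d ≈ 9.61 m

With I = (1/2)MR², the ratio k = I/(MR²) is 0.5.
Since it rolls without slipping, ω = v/R and KE = ½Mv² + ½Iω² = ½(1+k)Mv² = (3/4)Mv².
Setting this equal to Mgh gives the vertical rise h = (1+k)v₀²/(2g) = 1.5×8.39²/(2×9.8) = 5.387 m.
The distance along the slope is d = h/sinθ = 5.387/sin34.1° ≈ 9.61 m.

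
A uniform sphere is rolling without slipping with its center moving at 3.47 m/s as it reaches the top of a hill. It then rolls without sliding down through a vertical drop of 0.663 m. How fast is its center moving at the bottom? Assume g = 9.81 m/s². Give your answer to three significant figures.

For this body I = (2/5)MR², i.e. k = I/(MR²) = 0.4.
Since it rolls without slipping, ω = v/R and KE = ½Mv² + ½Iω² = ½(1+k)Mv² = (7/10)Mv².
Energy conservation: (7/10)Mv₀² + Mgh = (7/10)Mv², so v² = v₀² + 2gh/(1+k).
v = √(3.47² + 2×9.81×0.663/1.4) = √21.33 ≈ 4.62 m/s.

v ≈ 4.62 m/s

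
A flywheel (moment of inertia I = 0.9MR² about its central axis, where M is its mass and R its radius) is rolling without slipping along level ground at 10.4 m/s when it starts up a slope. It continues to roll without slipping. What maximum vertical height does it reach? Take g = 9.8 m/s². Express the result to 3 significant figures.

h ≈ 10.5 m

The moment of inertia is 0.9MR², giving k ≡ I/(MR²) = 0.9.
Rolling without slipping gives ω = v/R, so the total kinetic energy is ½Mv² + ½Iω² = ½(1+k)Mv² = (19/20)Mv².
All of this converts to potential energy at the highest point: (19/20)Mv₀² = Mgh.
Thus h = (1+k)v₀²/(2g) = 1.9 × 10.4² / (2 × 9.8) ≈ 10.5 m.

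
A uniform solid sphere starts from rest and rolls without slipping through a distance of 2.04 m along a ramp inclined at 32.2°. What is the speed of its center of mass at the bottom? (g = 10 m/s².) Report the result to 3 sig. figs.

For this body I = (2/5)MR², i.e. k = I/(MR²) = 0.4.
The rolling condition ω = v/R makes the rotational term ½I(v/R)² = ½kMv², so KE_total = ½(1+k)Mv² = (7/10)Mv².
The vertical drop is h = L sinθ = 2.04 × sin32.2° = 1.087 m.
Setting Mgh = (7/10)Mv² gives v = √(2gh/(1+k)) = √(2·10·1.087/1.4) ≈ 3.94 m/s.

v ≈ 3.94 m/s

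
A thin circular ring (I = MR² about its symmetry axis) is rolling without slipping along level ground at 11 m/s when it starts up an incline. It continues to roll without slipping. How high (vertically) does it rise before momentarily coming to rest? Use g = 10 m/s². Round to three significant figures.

Here I = MR², so the shape factor k = I/(MR²) = 1.
The rolling condition ω = v/R makes the rotational term ½I(v/R)² = ½kMv², so KE_total = ½(1+k)Mv² = Mv².
At the top the kinetic energy is zero, so Mv₀² = Mgh.
Thus h = (1+k)v₀²/(2g) = 2 × 11² / (2 × 10) ≈ 12.1 m.

h ≈ 12.1 m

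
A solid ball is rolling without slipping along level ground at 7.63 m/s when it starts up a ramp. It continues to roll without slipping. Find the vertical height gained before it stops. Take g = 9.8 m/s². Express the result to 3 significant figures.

h ≈ 4.16 m

The moment of inertia is (2/5)MR², giving k ≡ I/(MR²) = 0.4.
Rolling without slipping gives ω = v/R, so the total kinetic energy is ½Mv² + ½Iω² = ½(1+k)Mv² = (7/10)Mv².
At the top the kinetic energy is zero, so (7/10)Mv₀² = Mgh.
Thus h = (1+k)v₀²/(2g) = 1.4 × 7.63² / (2 × 9.8) ≈ 4.16 m.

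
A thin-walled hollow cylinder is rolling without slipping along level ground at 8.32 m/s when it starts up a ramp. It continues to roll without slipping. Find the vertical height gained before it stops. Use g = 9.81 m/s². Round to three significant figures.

h ≈ 7.06 m

For this body I = MR², i.e. k = I/(MR²) = 1.
Pure rolling means v = ωR; then KE = ½Mv² + ½I(v/R)² = ½(1+k)Mv² = Mv².
All of this converts to potential energy at the highest point: Mv₀² = Mgh.
Thus h = (1+k)v₀²/(2g) = 2 × 8.32² / (2 × 9.81) ≈ 7.06 m.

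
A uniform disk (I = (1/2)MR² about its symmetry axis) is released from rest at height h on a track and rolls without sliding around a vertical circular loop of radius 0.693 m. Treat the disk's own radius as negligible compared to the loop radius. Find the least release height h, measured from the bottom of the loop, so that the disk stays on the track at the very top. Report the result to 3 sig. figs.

h_min ≈ 1.91 m

Here I = (1/2)MR², so the shape factor k = I/(MR²) = 0.5.
At the top, contact is just lost when gravity alone supplies the centripetal force: Mg = Mv_top²/r, i.e. v_top² = gr.
With ω = v/R, the kinetic energy at speed v is ½(1+k)Mv² = (3/4)Mv².
Energy conservation from release (height h) to the top (height 2r): Mgh = Mg(2r) + (3/4)M·gr.
Thus h_min = 2r + (1+k)r/2 = r(2 + 1.5/2) = 0.693 × 2.75 ≈ 1.91 m.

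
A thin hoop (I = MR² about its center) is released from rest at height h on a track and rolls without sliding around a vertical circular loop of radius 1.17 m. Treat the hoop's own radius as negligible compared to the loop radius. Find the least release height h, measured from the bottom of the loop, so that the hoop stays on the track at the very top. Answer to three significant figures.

h_min ≈ 3.51 m

With I = MR², the ratio k = I/(MR²) is 1.
At the top, contact is just lost when gravity alone supplies the centripetal force: Mg = Mv_top²/r, i.e. v_top² = gr.
With ω = v/R, the kinetic energy at speed v is ½(1+k)Mv² = Mv².
Energy conservation from release (height h) to the top (height 2r): Mgh = Mg(2r) + M·gr.
Thus h_min = 2r + (1+k)r/2 = r(2 + 2/2) = 1.17 × 3 ≈ 3.51 m.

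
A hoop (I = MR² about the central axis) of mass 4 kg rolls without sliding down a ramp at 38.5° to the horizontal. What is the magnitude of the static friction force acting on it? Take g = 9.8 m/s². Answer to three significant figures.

The moment of inertia is MR², giving k ≡ I/(MR²) = 1.
Translational: Mg sinθ − f = Ma. Rotational about the CM: fR = Iα = kMRa, so f = kMa.
Combining, a = g sinθ/(1+k) and f = kMa = kMg sinθ/(1+k).
f = 1 × 4 × 9.8 × sin38.5° / 2 ≈ 12.2 N.

f ≈ 12.2 N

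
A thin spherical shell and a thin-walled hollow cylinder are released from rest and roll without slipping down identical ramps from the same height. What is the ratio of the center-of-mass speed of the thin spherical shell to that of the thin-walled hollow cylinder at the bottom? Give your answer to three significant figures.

v_ratio ≈ 1.10

Each satisfies Mgh = ½(1+k)Mv² with k = I/(MR²), so v ∝ 1/√(1+k).
For the thin spherical shell k = 2/3; for the thin-walled hollow cylinder k = 1.
v₁/v₂ = √((1+k₂)/(1+k₁)) = √(2/1.667) ≈ 1.10.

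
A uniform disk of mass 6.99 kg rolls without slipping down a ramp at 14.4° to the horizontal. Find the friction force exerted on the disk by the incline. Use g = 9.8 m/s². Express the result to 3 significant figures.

f ≈ 5.68 N

For this body I = (1/2)MR², i.e. k = I/(MR²) = 0.5.
Newton's second law down the slope: Mg sinθ − f = Ma. The torque equation fR = Iα (with α = a/R) gives f = kMa.
Combining, a = g sinθ/(1+k) and f = kMa = kMg sinθ/(1+k).
f = 0.5 × 6.99 × 9.8 × sin14.4° / 1.5 ≈ 5.68 N.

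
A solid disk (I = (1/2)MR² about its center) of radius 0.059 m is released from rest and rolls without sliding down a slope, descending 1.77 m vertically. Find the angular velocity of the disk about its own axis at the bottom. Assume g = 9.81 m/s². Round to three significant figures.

ω ≈ 81.6 rad/s

The moment of inertia is (1/2)MR², giving k ≡ I/(MR²) = 0.5.
The rolling condition ω = v/R makes the rotational term ½I(v/R)² = ½kMv², so KE_total = ½(1+k)Mv² = (3/4)Mv².
Energy conservation Mgh = ½(1+k)Mv² gives v = √(2gh/(1+k)) = √(2 × 9.81 × 1.77 / 1.5) = 4.812 m/s.
Then ω = v/R = 4.812 / 0.059 ≈ 81.6 rad/s.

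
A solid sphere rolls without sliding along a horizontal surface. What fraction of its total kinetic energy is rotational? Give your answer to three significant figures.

fraction ≈ 0.286

For this body I = (2/5)MR², i.e. k = I/(MR²) = 0.4.
With ω = v/R, KE_trans = ½Mv² and KE_rot = ½Iω² = ½kMv², so KE_total = ½(1+k)Mv².
The rotational fraction is therefore k/(1+k) = 0.4/1.4 ≈ 0.286.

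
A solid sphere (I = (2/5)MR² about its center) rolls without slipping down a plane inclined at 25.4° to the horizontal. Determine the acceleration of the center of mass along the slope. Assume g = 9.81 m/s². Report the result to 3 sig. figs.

a ≈ 3.01 m/s²

The moment of inertia is (2/5)MR², giving k ≡ I/(MR²) = 0.4.
Translational: Mg sinθ − f = Ma. Rotational about the CM: fR = Iα = kMRa, so f = kMa.
Eliminating f: Mg sinθ = (1+k)Ma, so a = g sinθ/(1+k) = 9.81 × sin25.4° / 1.4 ≈ 3.01 m/s².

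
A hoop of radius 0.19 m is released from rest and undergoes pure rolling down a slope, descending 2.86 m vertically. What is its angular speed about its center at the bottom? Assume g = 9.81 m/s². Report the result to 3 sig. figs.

With I = MR², the ratio k = I/(MR²) is 1.
Pure rolling means v = ωR; then KE = ½Mv² + ½I(v/R)² = ½(1+k)Mv² = Mv².
Energy conservation Mgh = ½(1+k)Mv² gives v = √(2gh/(1+k)) = √(2 × 9.81 × 2.86 / 2) = 5.297 m/s.
The angular speed follows from ω = v/R = 5.297/0.19 ≈ 27.9 rad/s.

ω ≈ 27.9 rad/s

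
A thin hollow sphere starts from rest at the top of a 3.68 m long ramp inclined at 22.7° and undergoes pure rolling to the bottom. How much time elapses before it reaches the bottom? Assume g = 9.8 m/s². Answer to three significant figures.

t ≈ 1.80 s

The moment of inertia is (2/3)MR², giving k ≡ I/(MR²) = 2/3.
Along the incline Mg sinθ − f = Ma, and torque about the center fR = Iα = kMR²(a/R) gives f = kMa.
Hence a = g sinθ/(1+k) = 9.8×sin22.7°/1.667 = 2.269 m/s².
Starting from rest, L = ½at², so t = √(2L/a) = √(2×3.68/2.269) ≈ 1.80 s.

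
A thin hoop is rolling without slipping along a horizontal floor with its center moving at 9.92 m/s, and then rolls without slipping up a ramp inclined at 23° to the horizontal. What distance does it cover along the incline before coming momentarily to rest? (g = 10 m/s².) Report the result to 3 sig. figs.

Here I = MR², so the shape factor k = I/(MR²) = 1.
Since it rolls without slipping, ω = v/R and KE = ½Mv² + ½Iω² = ½(1+k)Mv² = Mv².
Setting this equal to Mgh gives the vertical rise h = (1+k)v₀²/(2g) = 2×9.92²/(2×10) = 9.841 m.
The distance along the slope is d = h/sinθ = 9.841/sin23° ≈ 25.2 m.

d ≈ 25.2 m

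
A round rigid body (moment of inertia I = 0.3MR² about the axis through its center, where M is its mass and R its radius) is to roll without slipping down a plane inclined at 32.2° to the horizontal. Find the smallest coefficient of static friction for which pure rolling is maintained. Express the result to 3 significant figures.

The moment of inertia is 0.3MR², giving k ≡ I/(MR²) = 0.3.
Translational: Mg sinθ − f = Ma. Rotational about the CM: fR = Iα = kMRa, so f = kMa.
These give a = g sinθ/(1+k) and the required friction f = kMg sinθ/(1+k).
The normal force is N = Mg cosθ, so μ_min = f/N = k tanθ/(1+k).
μ_min = 0.3 × tan32.2° / 1.3 ≈ 0.145.

μ_min ≈ 0.145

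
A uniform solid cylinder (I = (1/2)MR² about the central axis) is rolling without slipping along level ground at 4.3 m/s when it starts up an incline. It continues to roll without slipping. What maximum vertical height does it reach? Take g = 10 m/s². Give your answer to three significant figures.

h ≈ 1.39 m

The moment of inertia is (1/2)MR², giving k ≡ I/(MR²) = 0.5.
Since it rolls without slipping, ω = v/R and KE = ½Mv² + ½Iω² = ½(1+k)Mv² = (3/4)Mv².
All of this converts to potential energy at the highest point: (3/4)Mv₀² = Mgh.
Thus h = (1+k)v₀²/(2g) = 1.5 × 4.3² / (2 × 10) ≈ 1.39 m.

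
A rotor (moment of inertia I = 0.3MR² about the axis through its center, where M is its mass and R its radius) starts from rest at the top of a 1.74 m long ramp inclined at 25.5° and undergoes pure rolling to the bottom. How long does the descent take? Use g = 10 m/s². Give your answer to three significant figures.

The moment of inertia is 0.3MR², giving k ≡ I/(MR²) = 0.3.
Along the incline Mg sinθ − f = Ma, and torque about the center fR = Iα = kMR²(a/R) gives f = kMa.
Hence a = g sinθ/(1+k) = 10×sin25.5°/1.3 = 3.312 m/s².
With constant a from rest, t = √(2L/a) = √(2·1.74/3.312) ≈ 1.03 s.

t ≈ 1.03 s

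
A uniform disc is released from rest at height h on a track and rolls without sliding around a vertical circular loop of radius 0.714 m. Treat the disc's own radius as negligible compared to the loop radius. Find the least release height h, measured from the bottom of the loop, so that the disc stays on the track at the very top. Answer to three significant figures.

Here I = (1/2)MR², so the shape factor k = I/(MR²) = 0.5.
At the top, contact is just lost when gravity alone supplies the centripetal force: Mg = Mv_top²/r, i.e. v_top² = gr.
With ω = v/R, the kinetic energy at speed v is ½(1+k)Mv² = (3/4)Mv².
Energy conservation from release (height h) to the top (height 2r): Mgh = Mg(2r) + (3/4)M·gr.
Thus h_min = 2r + (1+k)r/2 = r(2 + 1.5/2) = 0.714 × 2.75 ≈ 1.96 m.

h_min ≈ 1.96 m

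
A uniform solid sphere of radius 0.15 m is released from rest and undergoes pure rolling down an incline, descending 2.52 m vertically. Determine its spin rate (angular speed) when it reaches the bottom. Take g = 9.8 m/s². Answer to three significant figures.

With I = (2/5)MR², the ratio k = I/(MR²) is 0.4.
Since it rolls without slipping, ω = v/R and KE = ½Mv² + ½Iω² = ½(1+k)Mv² = (7/10)Mv².
Energy conservation Mgh = ½(1+k)Mv² gives v = √(2gh/(1+k)) = √(2 × 9.8 × 2.52 / 1.4) = 5.94 m/s.
The angular speed follows from ω = v/R = 5.94/0.15 ≈ 39.6 rad/s.

ω ≈ 39.6 rad/s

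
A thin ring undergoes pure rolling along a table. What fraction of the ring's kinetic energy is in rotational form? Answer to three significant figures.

Here I = MR², so the shape factor k = I/(MR²) = 1.
With ω = v/R, KE_trans = ½Mv² and KE_rot = ½Iω² = ½kMv², so KE_total = ½(1+k)Mv².
The rotational fraction is therefore k/(1+k) = 1/2 ≈ 0.500.

fraction ≈ 0.500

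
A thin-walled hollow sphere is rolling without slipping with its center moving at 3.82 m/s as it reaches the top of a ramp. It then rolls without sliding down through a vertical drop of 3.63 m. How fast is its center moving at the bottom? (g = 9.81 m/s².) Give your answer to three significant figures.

v ≈ 7.57 m/s

With I = (2/3)MR², the ratio k = I/(MR²) is 2/3.
Since it rolls without slipping, ω = v/R and KE = ½Mv² + ½Iω² = ½(1+k)Mv² = (5/6)Mv².
Conserving energy between top and bottom: (5/6)Mv² = (5/6)Mv₀² + Mgh, hence v² = v₀² + 2gh/(1+k).
v = √(3.82² + 2×9.81×3.63/1.667) = √57.32 ≈ 7.57 m/s.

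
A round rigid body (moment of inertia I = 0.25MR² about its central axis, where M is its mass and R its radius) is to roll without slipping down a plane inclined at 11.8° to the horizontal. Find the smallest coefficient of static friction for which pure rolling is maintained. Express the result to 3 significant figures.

μ_min ≈ 0.0418

With I = 0.25MR², the ratio k = I/(MR²) is 0.25.
Translational: Mg sinθ − f = Ma. Rotational about the CM: fR = Iα = kMRa, so f = kMa.
These give a = g sinθ/(1+k) and the required friction f = kMg sinθ/(1+k).
The normal force is N = Mg cosθ, so μ_min = f/N = k tanθ/(1+k).
μ_min = 0.25 × tan11.8° / 1.25 ≈ 0.0418.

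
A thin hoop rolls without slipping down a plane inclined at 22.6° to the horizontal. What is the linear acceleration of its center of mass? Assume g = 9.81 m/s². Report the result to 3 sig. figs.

a ≈ 1.88 m/s²

The moment of inertia is MR², giving k ≡ I/(MR²) = 1.
Along the incline Mg sinθ − f = Ma, and torque about the center fR = Iα = kMR²(a/R) gives f = kMa.
Eliminating f: Mg sinθ = (1+k)Ma, so a = g sinθ/(1+k) = 9.81 × sin22.6° / 2 ≈ 1.88 m/s².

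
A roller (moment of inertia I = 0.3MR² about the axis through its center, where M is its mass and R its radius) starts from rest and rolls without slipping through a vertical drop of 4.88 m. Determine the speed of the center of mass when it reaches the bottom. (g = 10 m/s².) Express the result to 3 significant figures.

v ≈ 8.66 m/s

With I = 0.3MR², the ratio k = I/(MR²) is 0.3.
Rolling without slipping gives ω = v/R, so the total kinetic energy is ½Mv² + ½Iω² = ½(1+k)Mv² = (13/20)Mv².
Energy conservation: Mgh = (13/20)Mv², so v = √(2gh/(1+k)) = √(2 × 10 × 4.88 / 1.3) ≈ 8.66 m/s.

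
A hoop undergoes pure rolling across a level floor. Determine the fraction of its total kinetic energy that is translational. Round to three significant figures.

fraction ≈ 0.500

With I = MR², the ratio k = I/(MR²) is 1.
With ω = v/R, KE_trans = ½Mv² and KE_rot = ½Iω² = ½kMv², so KE_total = ½(1+k)Mv².
The translational fraction is therefore 1/(1+k) = 1/2 ≈ 0.500.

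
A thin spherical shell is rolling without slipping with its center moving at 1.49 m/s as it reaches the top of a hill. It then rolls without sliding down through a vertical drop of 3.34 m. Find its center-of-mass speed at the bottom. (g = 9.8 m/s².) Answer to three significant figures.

For this body I = (2/3)MR², i.e. k = I/(MR²) = 2/3.
Pure rolling means v = ωR; then KE = ½Mv² + ½I(v/R)² = ½(1+k)Mv² = (5/6)Mv².
Energy conservation: (5/6)Mv₀² + Mgh = (5/6)Mv², so v² = v₀² + 2gh/(1+k).
v = √(1.49² + 2×9.8×3.34/1.667) = √41.5 ≈ 6.44 m/s.

v ≈ 6.44 m/s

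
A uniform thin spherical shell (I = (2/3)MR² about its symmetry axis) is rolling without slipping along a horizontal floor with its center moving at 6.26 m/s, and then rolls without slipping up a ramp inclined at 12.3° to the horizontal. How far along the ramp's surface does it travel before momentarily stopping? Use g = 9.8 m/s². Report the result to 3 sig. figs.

Here I = (2/3)MR², so the shape factor k = I/(MR²) = 2/3.
Since it rolls without slipping, ω = v/R and KE = ½Mv² + ½Iω² = ½(1+k)Mv² = (5/6)Mv².
Setting this equal to Mgh gives the vertical rise h = (1+k)v₀²/(2g) = 1.667×6.26²/(2×9.8) = 3.332 m.
Along the incline, d = h/sinθ = 3.332/sin12.3° ≈ 15.6 m.

d ≈ 15.6 m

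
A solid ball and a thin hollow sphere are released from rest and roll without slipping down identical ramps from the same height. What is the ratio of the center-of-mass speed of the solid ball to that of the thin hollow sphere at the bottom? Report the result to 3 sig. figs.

Each satisfies Mgh = ½(1+k)Mv² with k = I/(MR²), so v ∝ 1/√(1+k).
For the solid ball k = 0.4; for the thin hollow sphere k = 2/3.
v₁/v₂ = √((1+k₂)/(1+k₁)) = √(1.667/1.4) ≈ 1.09.

v_ratio ≈ 1.09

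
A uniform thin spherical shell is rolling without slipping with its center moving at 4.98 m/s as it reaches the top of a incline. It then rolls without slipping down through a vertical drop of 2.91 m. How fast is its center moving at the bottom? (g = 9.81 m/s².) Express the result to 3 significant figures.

v ≈ 7.68 m/s

With I = (2/3)MR², the ratio k = I/(MR²) is 2/3.
Pure rolling means v = ωR; then KE = ½Mv² + ½I(v/R)² = ½(1+k)Mv² = (5/6)Mv².
Energy conservation: (5/6)Mv₀² + Mgh = (5/6)Mv², so v² = v₀² + 2gh/(1+k).
v = √(4.98² + 2×9.81×2.91/1.667) = √59.06 ≈ 7.68 m/s.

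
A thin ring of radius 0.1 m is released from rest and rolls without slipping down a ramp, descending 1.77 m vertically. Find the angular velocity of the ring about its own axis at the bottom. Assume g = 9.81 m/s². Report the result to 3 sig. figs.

ω ≈ 41.7 rad/s

Here I = MR², so the shape factor k = I/(MR²) = 1.
Rolling without slipping gives ω = v/R, so the total kinetic energy is ½Mv² + ½Iω² = ½(1+k)Mv² = Mv².
Energy conservation Mgh = ½(1+k)Mv² gives v = √(2gh/(1+k)) = √(2 × 9.81 × 1.77 / 2) = 4.167 m/s.
The angular speed follows from ω = v/R = 4.167/0.1 ≈ 41.7 rad/s.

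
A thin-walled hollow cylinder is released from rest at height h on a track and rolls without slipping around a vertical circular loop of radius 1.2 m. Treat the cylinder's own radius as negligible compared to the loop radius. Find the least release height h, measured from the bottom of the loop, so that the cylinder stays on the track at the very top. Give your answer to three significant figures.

For this body I = MR², i.e. k = I/(MR²) = 1.
At the top, contact is just lost when gravity alone supplies the centripetal force: Mg = Mv_top²/r, i.e. v_top² = gr.
With ω = v/R, the kinetic energy at speed v is ½(1+k)Mv² = Mv².
Energy conservation from release (height h) to the top (height 2r): Mgh = Mg(2r) + M·gr.
Thus h_min = 2r + (1+k)r/2 = r(2 + 2/2) = 1.2 × 3 ≈ 3.60 m.

h_min ≈ 3.60 m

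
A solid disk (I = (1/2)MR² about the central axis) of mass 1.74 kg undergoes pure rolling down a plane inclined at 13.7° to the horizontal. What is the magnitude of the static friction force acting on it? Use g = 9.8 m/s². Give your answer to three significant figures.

For this body I = (1/2)MR², i.e. k = I/(MR²) = 0.5.
Along the incline Mg sinθ − f = Ma, and torque about the center fR = Iα = kMR²(a/R) gives f = kMa.
Combining, a = g sinθ/(1+k) and f = kMa = kMg sinθ/(1+k).
f = 0.5 × 1.74 × 9.8 × sin13.7° / 1.5 ≈ 1.35 N.

f ≈ 1.35 N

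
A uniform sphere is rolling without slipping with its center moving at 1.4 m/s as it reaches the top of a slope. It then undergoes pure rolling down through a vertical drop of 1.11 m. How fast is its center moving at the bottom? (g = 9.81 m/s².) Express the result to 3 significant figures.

Here I = (2/5)MR², so the shape factor k = I/(MR²) = 0.4.
Rolling without slipping gives ω = v/R, so the total kinetic energy is ½Mv² + ½Iω² = ½(1+k)Mv² = (7/10)Mv².
Energy conservation: (7/10)Mv₀² + Mgh = (7/10)Mv², so v² = v₀² + 2gh/(1+k).
v = √(1.4² + 2×9.81×1.11/1.4) = √17.52 ≈ 4.19 m/s.

v ≈ 4.19 m/s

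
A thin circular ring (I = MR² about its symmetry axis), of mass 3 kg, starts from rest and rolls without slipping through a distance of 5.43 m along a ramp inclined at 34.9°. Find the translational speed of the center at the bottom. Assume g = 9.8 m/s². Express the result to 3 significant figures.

v ≈ 5.52 m/s

Here I = MR², so the shape factor k = I/(MR²) = 1.
Since it rolls without slipping, ω = v/R and KE = ½Mv² + ½Iω² = ½(1+k)Mv² = Mv².
The vertical drop is h = L sinθ = 5.43 × sin34.9° = 3.107 m.
Setting Mgh = Mv² gives v = √(2gh/(1+k)) = √(2·9.8·3.107/2) ≈ 5.52 m/s.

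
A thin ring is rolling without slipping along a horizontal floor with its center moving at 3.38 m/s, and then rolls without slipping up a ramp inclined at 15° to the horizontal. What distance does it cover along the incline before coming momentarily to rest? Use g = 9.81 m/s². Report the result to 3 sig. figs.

d ≈ 4.50 m

Here I = MR², so the shape factor k = I/(MR²) = 1.
Pure rolling means v = ωR; then KE = ½Mv² + ½I(v/R)² = ½(1+k)Mv² = Mv².
Setting this equal to Mgh gives the vertical rise h = (1+k)v₀²/(2g) = 2×3.38²/(2×9.81) = 1.165 m.
The distance along the slope is d = h/sinθ = 1.165/sin15° ≈ 4.50 m.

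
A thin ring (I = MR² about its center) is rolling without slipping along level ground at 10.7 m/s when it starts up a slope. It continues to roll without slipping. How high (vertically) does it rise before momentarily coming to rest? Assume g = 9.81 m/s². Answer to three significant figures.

For this body I = MR², i.e. k = I/(MR²) = 1.
Rolling without slipping gives ω = v/R, so the total kinetic energy is ½Mv² + ½Iω² = ½(1+k)Mv² = Mv².
All of this converts to potential energy at the highest point: Mv₀² = Mgh.
Thus h = (1+k)v₀²/(2g) = 2 × 10.7² / (2 × 9.81) ≈ 11.7 m.

h ≈ 11.7 m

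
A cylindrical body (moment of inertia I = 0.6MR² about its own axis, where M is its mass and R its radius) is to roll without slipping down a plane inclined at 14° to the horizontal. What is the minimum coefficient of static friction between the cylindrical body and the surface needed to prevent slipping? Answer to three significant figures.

With I = 0.6MR², the ratio k = I/(MR²) is 0.6.
Translational: Mg sinθ − f = Ma. Rotational about the CM: fR = Iα = kMRa, so f = kMa.
These give a = g sinθ/(1+k) and the required friction f = kMg sinθ/(1+k).
The normal force is N = Mg cosθ, so μ_min = f/N = k tanθ/(1+k).
μ_min = 0.6 × tan14° / 1.6 ≈ 0.0935.

μ_min ≈ 0.0935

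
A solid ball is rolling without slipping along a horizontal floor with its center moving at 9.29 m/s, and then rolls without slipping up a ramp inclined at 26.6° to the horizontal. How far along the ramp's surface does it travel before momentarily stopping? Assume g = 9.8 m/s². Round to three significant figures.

With I = (2/5)MR², the ratio k = I/(MR²) is 0.4.
Rolling without slipping gives ω = v/R, so the total kinetic energy is ½Mv² + ½Iω² = ½(1+k)Mv² = (7/10)Mv².
Setting this equal to Mgh gives the vertical rise h = (1+k)v₀²/(2g) = 1.4×9.29²/(2×9.8) = 6.165 m.
The distance along the slope is d = h/sinθ = 6.165/sin26.6° ≈ 13.8 m.

d ≈ 13.8 m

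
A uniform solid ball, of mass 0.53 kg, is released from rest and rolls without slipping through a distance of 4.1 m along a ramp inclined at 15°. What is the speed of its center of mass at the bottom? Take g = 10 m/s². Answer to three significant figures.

Here I = (2/5)MR², so the shape factor k = I/(MR²) = 0.4.
Rolling without slipping gives ω = v/R, so the total kinetic energy is ½Mv² + ½Iω² = ½(1+k)Mv² = (7/10)Mv².
The vertical drop is h = L sinθ = 4.1 × sin15° = 1.061 m.
Energy conservation: Mgh = (7/10)Mv², so v = √(2gh/(1+k)) = √(2 × 10 × 1.061 / 1.4) ≈ 3.89 m/s.

v ≈ 3.89 m/s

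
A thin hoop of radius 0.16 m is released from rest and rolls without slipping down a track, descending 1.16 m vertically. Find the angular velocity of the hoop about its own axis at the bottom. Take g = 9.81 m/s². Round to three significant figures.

With I = MR², the ratio k = I/(MR²) is 1.
Pure rolling means v = ωR; then KE = ½Mv² + ½I(v/R)² = ½(1+k)Mv² = Mv².
Energy conservation Mgh = ½(1+k)Mv² gives v = √(2gh/(1+k)) = √(2 × 9.81 × 1.16 / 2) = 3.373 m/s.
Then ω = v/R = 3.373 / 0.16 ≈ 21.1 rad/s.

ω ≈ 21.1 rad/s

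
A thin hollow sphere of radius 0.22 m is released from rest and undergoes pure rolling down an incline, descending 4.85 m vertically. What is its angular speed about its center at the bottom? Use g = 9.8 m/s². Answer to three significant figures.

Here I = (2/3)MR², so the shape factor k = I/(MR²) = 2/3.
The rolling condition ω = v/R makes the rotational term ½I(v/R)² = ½kMv², so KE_total = ½(1+k)Mv² = (5/6)Mv².
Energy conservation Mgh = ½(1+k)Mv² gives v = √(2gh/(1+k)) = √(2 × 9.8 × 4.85 / 1.667) = 7.552 m/s.
Then ω = v/R = 7.552 / 0.22 ≈ 34.3 rad/s.

ω ≈ 34.3 rad/s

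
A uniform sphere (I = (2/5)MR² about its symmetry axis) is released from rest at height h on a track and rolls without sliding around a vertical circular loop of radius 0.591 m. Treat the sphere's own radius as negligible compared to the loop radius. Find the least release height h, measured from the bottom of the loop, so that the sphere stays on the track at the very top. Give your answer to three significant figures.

h_min ≈ 1.60 m

Here I = (2/5)MR², so the shape factor k = I/(MR²) = 0.4.
At the top of the loop, the minimum-contact condition is Mg = Mv_top²/r, so v_top² = gr.
With ω = v/R, the kinetic energy at speed v is ½(1+k)Mv² = (7/10)Mv².
Energy conservation from release (height h) to the top (height 2r): Mgh = Mg(2r) + (7/10)M·gr.
Thus h_min = 2r + (1+k)r/2 = r(2 + 1.4/2) = 0.591 × 2.7 ≈ 1.60 m.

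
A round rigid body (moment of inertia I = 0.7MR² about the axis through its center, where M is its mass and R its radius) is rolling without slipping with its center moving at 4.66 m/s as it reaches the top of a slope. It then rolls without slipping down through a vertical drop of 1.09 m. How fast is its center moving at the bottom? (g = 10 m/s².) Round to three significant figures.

v ≈ 5.88 m/s

Here I = 0.7MR², so the shape factor k = I/(MR²) = 0.7.
Since it rolls without slipping, ω = v/R and KE = ½Mv² + ½Iω² = ½(1+k)Mv² = (17/20)Mv².
Energy conservation: (17/20)Mv₀² + Mgh = (17/20)Mv², so v² = v₀² + 2gh/(1+k).
v = √(4.66² + 2×10×1.09/1.7) = √34.54 ≈ 5.88 m/s.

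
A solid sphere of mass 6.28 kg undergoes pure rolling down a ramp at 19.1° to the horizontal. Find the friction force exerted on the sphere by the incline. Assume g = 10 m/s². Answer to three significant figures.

f ≈ 5.87 N

With I = (2/5)MR², the ratio k = I/(MR²) is 0.4.
Newton's second law down the slope: Mg sinθ − f = Ma. The torque equation fR = Iα (with α = a/R) gives f = kMa.
Combining, a = g sinθ/(1+k) and f = kMa = kMg sinθ/(1+k).
f = 0.4 × 6.28 × 10 × sin19.1° / 1.4 ≈ 5.87 N.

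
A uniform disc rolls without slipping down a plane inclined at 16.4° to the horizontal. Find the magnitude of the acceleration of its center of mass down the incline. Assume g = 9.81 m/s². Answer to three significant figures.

With I = (1/2)MR², the ratio k = I/(MR²) is 0.5.
Translational: Mg sinθ − f = Ma. Rotational about the CM: fR = Iα = kMRa, so f = kMa.
Eliminating f: Mg sinθ = (1+k)Ma, so a = g sinθ/(1+k) = 9.81 × sin16.4° / 1.5 ≈ 1.85 m/s².

a ≈ 1.85 m/s²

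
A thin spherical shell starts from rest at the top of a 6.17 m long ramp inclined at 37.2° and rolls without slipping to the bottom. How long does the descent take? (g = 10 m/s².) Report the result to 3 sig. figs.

Here I = (2/3)MR², so the shape factor k = I/(MR²) = 2/3.
Newton's second law down the slope: Mg sinθ − f = Ma. The torque equation fR = Iα (with α = a/R) gives f = kMa.
Hence a = g sinθ/(1+k) = 10×sin37.2°/1.667 = 3.628 m/s².
With constant a from rest, t = √(2L/a) = √(2·6.17/3.628) ≈ 1.84 s.

t ≈ 1.84 s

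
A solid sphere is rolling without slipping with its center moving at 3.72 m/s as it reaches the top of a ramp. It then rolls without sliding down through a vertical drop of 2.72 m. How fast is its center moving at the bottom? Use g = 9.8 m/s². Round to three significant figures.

v ≈ 7.21 m/s

For this body I = (2/5)MR², i.e. k = I/(MR²) = 0.4.
Pure rolling means v = ωR; then KE = ½Mv² + ½I(v/R)² = ½(1+k)Mv² = (7/10)Mv².
Conserving energy between top and bottom: (7/10)Mv² = (7/10)Mv₀² + Mgh, hence v² = v₀² + 2gh/(1+k).
v = √(3.72² + 2×9.8×2.72/1.4) = √51.92 ≈ 7.21 m/s.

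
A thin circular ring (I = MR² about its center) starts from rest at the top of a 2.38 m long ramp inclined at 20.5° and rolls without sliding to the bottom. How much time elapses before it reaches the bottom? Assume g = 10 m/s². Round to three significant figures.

t ≈ 1.65 s

The moment of inertia is MR², giving k ≡ I/(MR²) = 1.
Along the incline Mg sinθ − f = Ma, and torque about the center fR = Iα = kMR²(a/R) gives f = kMa.
Hence a = g sinθ/(1+k) = 10×sin20.5°/2 = 1.751 m/s².
With constant a from rest, t = √(2L/a) = √(2·2.38/1.751) ≈ 1.65 s.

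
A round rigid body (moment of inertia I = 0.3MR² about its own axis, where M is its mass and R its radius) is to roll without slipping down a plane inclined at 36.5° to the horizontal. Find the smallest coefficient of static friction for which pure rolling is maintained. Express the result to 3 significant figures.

For this body I = 0.3MR², i.e. k = I/(MR²) = 0.3.
Along the incline Mg sinθ − f = Ma, and torque about the center fR = Iα = kMR²(a/R) gives f = kMa.
These give a = g sinθ/(1+k) and the required friction f = kMg sinθ/(1+k).
The normal force is N = Mg cosθ, so μ_min = f/N = k tanθ/(1+k).
μ_min = 0.3 × tan36.5° / 1.3 ≈ 0.171.

μ_min ≈ 0.171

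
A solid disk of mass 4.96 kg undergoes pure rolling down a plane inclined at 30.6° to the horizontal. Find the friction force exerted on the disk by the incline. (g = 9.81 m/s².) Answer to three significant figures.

For this body I = (1/2)MR², i.e. k = I/(MR²) = 0.5.
Along the incline Mg sinθ − f = Ma, and torque about the center fR = Iα = kMR²(a/R) gives f = kMa.
Combining, a = g sinθ/(1+k) and f = kMa = kMg sinθ/(1+k).
f = 0.5 × 4.96 × 9.81 × sin30.6° / 1.5 ≈ 8.26 N.

f ≈ 8.26 N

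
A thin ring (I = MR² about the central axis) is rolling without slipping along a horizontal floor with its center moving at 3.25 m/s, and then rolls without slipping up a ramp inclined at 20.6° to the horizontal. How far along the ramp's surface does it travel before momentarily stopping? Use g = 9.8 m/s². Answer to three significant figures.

d ≈ 3.06 m

Here I = MR², so the shape factor k = I/(MR²) = 1.
Pure rolling means v = ωR; then KE = ½Mv² + ½I(v/R)² = ½(1+k)Mv² = Mv².
Setting this equal to Mgh gives the vertical rise h = (1+k)v₀²/(2g) = 2×3.25²/(2×9.8) = 1.078 m.
The distance along the slope is d = h/sinθ = 1.078/sin20.6° ≈ 3.06 m.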